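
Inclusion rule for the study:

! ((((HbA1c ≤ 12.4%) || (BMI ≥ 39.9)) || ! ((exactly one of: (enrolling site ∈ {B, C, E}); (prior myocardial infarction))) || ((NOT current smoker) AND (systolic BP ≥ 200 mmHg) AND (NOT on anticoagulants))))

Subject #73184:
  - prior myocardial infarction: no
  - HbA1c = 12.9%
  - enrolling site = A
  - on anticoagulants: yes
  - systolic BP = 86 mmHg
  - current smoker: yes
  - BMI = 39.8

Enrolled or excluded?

Excluded

Atomic conditions:
  HbA1c ≤ 12.4%: 12.9 ≤ 12.4 is false
  BMI ≥ 39.9: 39.8 ≥ 39.9 is false
  enrolling site ∈ {B, C, E}: A is not in the set → false
  prior myocardial infarction: no → false
  NOT current smoker: yes → false
  systolic BP ≥ 200 mmHg: 86 ≥ 200 is false
  NOT on anticoagulants: yes → false
Combine:
[1.1] false OR false = false
[1.2.1] exactly-one(false, false) = false
[1.2] NOT false = true
[1.3] false AND false AND false = false
[1] false OR true OR false = true
[root] NOT true = false
Overall: false → excluded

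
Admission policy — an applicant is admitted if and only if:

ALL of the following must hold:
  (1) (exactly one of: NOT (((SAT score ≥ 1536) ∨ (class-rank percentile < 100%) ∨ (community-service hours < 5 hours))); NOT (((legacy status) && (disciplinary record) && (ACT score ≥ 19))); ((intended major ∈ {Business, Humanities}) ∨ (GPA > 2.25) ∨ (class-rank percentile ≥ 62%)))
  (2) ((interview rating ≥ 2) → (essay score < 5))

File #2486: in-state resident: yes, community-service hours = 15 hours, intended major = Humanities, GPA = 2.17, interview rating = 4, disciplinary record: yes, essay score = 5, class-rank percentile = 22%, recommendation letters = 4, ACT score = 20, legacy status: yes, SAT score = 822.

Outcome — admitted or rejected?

Rejected

Atomic conditions:
  SAT score ≥ 1536: 822 ≥ 1536 is false
  class-rank percentile < 100%: 22 < 100 is true
  community-service hours < 5 hours: 15 < 5 is false
  legacy status: yes → true
  disciplinary record: yes → true
  ACT score ≥ 19: 20 ≥ 19 is true
  intended major ∈ {Business, Humanities}: Humanities is in the set → true
  GPA > 2.25: 2.17 > 2.25 is false
  class-rank percentile ≥ 62%: 22 ≥ 62 is false
  interview rating ≥ 2: 4 ≥ 2 is true
  essay score < 5: 5 < 5 is false
Combine:
[1.1.1] false OR true OR false = true
[1.1] NOT true = false
[1.2.1] true AND true AND true = true
[1.2] NOT true = false
[1.3] true OR false OR false = true
[1] exactly-one(false, false, true) = true
[2] true → false = false
[root] true AND false = false
Overall: false → rejected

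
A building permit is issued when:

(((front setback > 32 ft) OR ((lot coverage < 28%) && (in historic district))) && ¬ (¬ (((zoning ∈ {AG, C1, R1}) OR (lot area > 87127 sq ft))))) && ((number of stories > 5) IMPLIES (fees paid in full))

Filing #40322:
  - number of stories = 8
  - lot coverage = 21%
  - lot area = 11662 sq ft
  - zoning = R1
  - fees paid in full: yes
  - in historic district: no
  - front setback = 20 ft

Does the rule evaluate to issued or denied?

Atomic conditions:
  front setback > 32 ft: 20 > 32 is false
  lot coverage < 28%: 21 < 28 is true
  in historic district: no → false
  zoning ∈ {AG, C1, R1}: R1 is in the set → true
  lot area > 87127 sq ft: 11662 > 87127 is false
  number of stories > 5: 8 > 5 is true
  fees paid in full: yes → true
Combine:
[1.1.2] true AND false = false
[1.1] false OR false = false
[1.2.1.1] true OR false = true
[1.2.1] NOT true = false
[1.2] NOT false = true
[1] false AND true = false
[2] true → true = true
[root] false AND true = false
Overall: false → denied

Denied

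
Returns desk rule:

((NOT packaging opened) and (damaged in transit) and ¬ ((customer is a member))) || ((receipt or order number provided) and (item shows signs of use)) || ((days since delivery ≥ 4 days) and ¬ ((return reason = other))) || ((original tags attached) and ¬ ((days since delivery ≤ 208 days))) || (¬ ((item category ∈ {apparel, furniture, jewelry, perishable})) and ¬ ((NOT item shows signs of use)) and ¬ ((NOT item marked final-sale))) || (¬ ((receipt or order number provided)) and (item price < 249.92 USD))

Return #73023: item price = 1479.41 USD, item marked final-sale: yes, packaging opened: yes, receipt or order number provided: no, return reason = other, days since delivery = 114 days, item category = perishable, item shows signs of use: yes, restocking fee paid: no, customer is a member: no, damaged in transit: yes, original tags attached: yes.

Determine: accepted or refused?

Atomic conditions:
  NOT packaging opened: yes → false
  damaged in transit: yes → true
  customer is a member: no → false
  receipt or order number provided: no → false
  item shows signs of use: yes → true
  days since delivery ≥ 4 days: 114 ≥ 4 is true
  return reason = other: other == other is true
  original tags attached: yes → true
  days since delivery ≤ 208 days: 114 ≤ 208 is true
  item category ∈ {apparel, furniture, jewelry, perishable}: perishable is in the set → true
  NOT item shows signs of use: yes → false
  NOT item marked final-sale: yes → false
  item price < 249.92 USD: 1479.41 < 249.92 is false
Combine:
[1.3] NOT false = true
[1] false AND true AND true = false
[2] false AND true = false
[3.2] NOT true = false
[3] true AND false = false
[4.2] NOT true = false
[4] true AND false = false
[5.1] NOT true = false
[5.2] NOT false = true
[5.3] NOT false = true
[5] false AND true AND true = false
[6.1] NOT false = true
[6] true AND false = false
[root] false OR false OR false OR false OR false OR false = false
Overall: false → refused

Refused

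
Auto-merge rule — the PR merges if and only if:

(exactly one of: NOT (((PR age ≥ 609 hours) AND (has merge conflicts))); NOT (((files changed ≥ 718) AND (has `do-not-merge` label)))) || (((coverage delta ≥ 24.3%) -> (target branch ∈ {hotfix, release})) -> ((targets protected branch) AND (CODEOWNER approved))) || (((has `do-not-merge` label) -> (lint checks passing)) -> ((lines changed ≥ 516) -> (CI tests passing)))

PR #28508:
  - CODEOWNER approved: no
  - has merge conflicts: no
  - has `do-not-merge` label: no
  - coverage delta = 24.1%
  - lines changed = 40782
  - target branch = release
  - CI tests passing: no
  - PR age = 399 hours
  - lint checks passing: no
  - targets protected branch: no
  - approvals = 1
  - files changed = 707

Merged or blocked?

Atomic conditions:
  PR age ≥ 609 hours: 399 ≥ 609 is false
  has merge conflicts: no → false
  files changed ≥ 718: 707 ≥ 718 is false
  has `do-not-merge` label: no → false
  coverage delta ≥ 24.3%: 24.1 ≥ 24.3 is false
  target branch ∈ {hotfix, release}: release is in the set → true
  targets protected branch: no → false
  CODEOWNER approved: no → false
  lint checks passing: no → false
  lines changed ≥ 516: 40782 ≥ 516 is true
  CI tests passing: no → false
Combine:
[1.1.1] false AND false = false
[1.1] NOT false = true
[1.2.1] false AND false = false
[1.2] NOT false = true
[1] exactly-one(true, true) = false
[2.1] false → true (antecedent false ⇒ implication holds) = true
[2.2] false AND false = false
[2] true → false = false
[3.1] false → false (antecedent false ⇒ implication holds) = true
[3.2] true → false = false
[3] true → false = false
[root] false OR false OR false = false
Overall: false → blocked

Blocked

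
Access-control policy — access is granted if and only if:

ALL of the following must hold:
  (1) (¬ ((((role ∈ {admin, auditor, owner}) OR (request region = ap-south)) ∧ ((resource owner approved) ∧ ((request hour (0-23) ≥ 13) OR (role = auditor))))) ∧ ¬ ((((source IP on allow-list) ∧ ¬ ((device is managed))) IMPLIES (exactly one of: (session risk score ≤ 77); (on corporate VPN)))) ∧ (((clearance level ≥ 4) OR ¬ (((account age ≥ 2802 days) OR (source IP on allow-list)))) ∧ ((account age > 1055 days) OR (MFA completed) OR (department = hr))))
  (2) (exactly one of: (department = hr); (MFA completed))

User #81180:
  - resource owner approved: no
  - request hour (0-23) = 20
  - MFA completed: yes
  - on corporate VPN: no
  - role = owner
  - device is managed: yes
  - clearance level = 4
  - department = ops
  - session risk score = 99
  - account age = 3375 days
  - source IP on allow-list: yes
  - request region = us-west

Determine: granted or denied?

Atomic conditions:
  role ∈ {admin, auditor, owner}: owner is in the set → true
  request region = ap-south: us-west == ap-south is false
  resource owner approved: no → false
  request hour (0-23) ≥ 13: 20 ≥ 13 is true
  role = auditor: owner == auditor is false
  source IP on allow-list: yes → true
  device is managed: yes → true
  session risk score ≤ 77: 99 ≤ 77 is false
  on corporate VPN: no → false
  clearance level ≥ 4: 4 ≥ 4 is true
  account age ≥ 2802 days: 3375 ≥ 2802 is true
  account age > 1055 days: 3375 > 1055 is true
  MFA completed: yes → true
  department = hr: ops == hr is false
Combine:
[1.1.1.1] true OR false = true
[1.1.1.2.2] true OR false = true
[1.1.1.2] false AND true = false
[1.1.1] true AND false = false
[1.1] NOT false = true
[1.2.1.1.2] NOT true = false
[1.2.1.1] true AND false = false
[1.2.1.2] exactly-one(false, false) = false
[1.2.1] false → false (antecedent false ⇒ implication holds) = true
[1.2] NOT true = false
[1.3.1.2.1] true OR true = true
[1.3.1.2] NOT true = false
[1.3.1] true OR false = true
[1.3.2] true OR true OR false = true
[1.3] true AND true = true
[1] true AND false AND true = false
[2] exactly-one(false, true) = true
[root] false AND true = false
Overall: false → denied

Denied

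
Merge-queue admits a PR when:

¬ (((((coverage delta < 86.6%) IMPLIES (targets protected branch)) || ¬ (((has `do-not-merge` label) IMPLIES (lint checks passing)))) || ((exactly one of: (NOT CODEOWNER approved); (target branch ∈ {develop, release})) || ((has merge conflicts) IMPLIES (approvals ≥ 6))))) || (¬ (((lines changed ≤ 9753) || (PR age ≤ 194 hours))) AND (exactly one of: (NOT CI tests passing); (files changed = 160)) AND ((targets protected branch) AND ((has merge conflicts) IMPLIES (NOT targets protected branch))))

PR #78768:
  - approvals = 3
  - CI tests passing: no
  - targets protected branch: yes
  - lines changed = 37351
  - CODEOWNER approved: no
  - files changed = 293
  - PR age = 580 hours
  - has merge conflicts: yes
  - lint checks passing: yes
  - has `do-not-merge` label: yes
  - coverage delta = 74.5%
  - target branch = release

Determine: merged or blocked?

Blocked

Atomic conditions:
  coverage delta < 86.6%: 74.5 < 86.6 is true
  targets protected branch: yes → true
  has `do-not-merge` label: yes → true
  lint checks passing: yes → true
  NOT CODEOWNER approved: no → true
  target branch ∈ {develop, release}: release is in the set → true
  has merge conflicts: yes → true
  approvals ≥ 6: 3 ≥ 6 is false
  lines changed ≤ 9753: 37351 ≤ 9753 is false
  PR age ≤ 194 hours: 580 ≤ 194 is false
  NOT CI tests passing: no → true
  files changed = 160: 293 == 160 is false
  NOT targets protected branch: yes → false
Combine:
[1.1.1.1] true → true = true
[1.1.1.2.1] true → true = true
[1.1.1.2] NOT true = false
[1.1.1] true OR false = true
[1.1.2.1] exactly-one(true, true) = false
[1.1.2.2] true → false = false
[1.1.2] false OR false = false
[1.1] true OR false = true
[1] NOT true = false
[2.1.1] false OR false = false
[2.1] NOT false = true
[2.2] exactly-one(true, false) = true
[2.3.2] true → false = false
[2.3] true AND false = false
[2] true AND true AND false = false
[root] false OR false = false
Overall: false → blocked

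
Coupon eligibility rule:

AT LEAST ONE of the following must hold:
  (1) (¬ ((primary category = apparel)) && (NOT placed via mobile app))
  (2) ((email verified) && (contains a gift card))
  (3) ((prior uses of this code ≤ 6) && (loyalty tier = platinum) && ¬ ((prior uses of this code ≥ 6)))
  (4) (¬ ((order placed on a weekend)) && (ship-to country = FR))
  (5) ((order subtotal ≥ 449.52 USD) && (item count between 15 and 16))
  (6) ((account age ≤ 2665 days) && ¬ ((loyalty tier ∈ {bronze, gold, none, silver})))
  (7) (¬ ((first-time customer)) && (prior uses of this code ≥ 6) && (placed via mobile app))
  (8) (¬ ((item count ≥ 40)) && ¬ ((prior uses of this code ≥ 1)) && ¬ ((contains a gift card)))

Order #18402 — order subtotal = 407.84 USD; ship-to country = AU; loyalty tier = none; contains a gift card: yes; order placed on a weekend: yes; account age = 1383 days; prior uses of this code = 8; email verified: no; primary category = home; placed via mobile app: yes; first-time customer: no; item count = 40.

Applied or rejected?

Applied

Atomic conditions:
  primary category = apparel: home == apparel is false
  NOT placed via mobile app: yes → false
  email verified: no → false
  contains a gift card: yes → true
  prior uses of this code ≤ 6: 8 ≤ 6 is false
  loyalty tier = platinum: none == platinum is false
  prior uses of this code ≥ 6: 8 ≥ 6 is true
  order placed on a weekend: yes → true
  ship-to country = FR: AU == FR is false
  order subtotal ≥ 449.52 USD: 407.84 ≥ 449.52 is false
  item count between 15 and 16: 40 in [15, 16] is false
  account age ≤ 2665 days: 1383 ≤ 2665 is true
  loyalty tier ∈ {bronze, gold, none, silver}: none is in the set → true
  first-time customer: no → false
  placed via mobile app: yes → true
  item count ≥ 40: 40 ≥ 40 is true
  prior uses of this code ≥ 1: 8 ≥ 1 is true
Combine:
[1.1] NOT false = true
[1] true AND false = false
[2] false AND true = false
[3.3] NOT true = false
[3] false AND false AND false = false
[4.1] NOT true = false
[4] false AND false = false
[5] false AND false = false
[6.2] NOT true = false
[6] true AND false = false
[7.1] NOT false = true
[7] true AND true AND true = true
[8.1] NOT true = false
[8.2] NOT true = false
[8.3] NOT true = false
[8] false AND false AND false = false
[root] false OR false OR false OR false OR false OR false OR true OR false = true
Overall: true → applied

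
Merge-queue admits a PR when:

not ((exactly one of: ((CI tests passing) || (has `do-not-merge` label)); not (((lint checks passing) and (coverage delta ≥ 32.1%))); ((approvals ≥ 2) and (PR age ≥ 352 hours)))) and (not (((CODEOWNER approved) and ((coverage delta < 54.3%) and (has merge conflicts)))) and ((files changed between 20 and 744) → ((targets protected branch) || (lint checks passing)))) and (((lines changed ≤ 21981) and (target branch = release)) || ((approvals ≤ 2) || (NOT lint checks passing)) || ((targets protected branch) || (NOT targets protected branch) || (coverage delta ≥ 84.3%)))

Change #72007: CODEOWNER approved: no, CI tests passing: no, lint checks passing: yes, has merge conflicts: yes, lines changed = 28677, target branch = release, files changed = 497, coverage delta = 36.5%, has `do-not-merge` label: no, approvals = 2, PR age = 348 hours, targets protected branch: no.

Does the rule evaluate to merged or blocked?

Merged

Atomic conditions:
  CI tests passing: no → false
  has `do-not-merge` label: no → false
  lint checks passing: yes → true
  coverage delta ≥ 32.1%: 36.5 ≥ 32.1 is true
  approvals ≥ 2: 2 ≥ 2 is true
  PR age ≥ 352 hours: 348 ≥ 352 is false
  CODEOWNER approved: no → false
  coverage delta < 54.3%: 36.5 < 54.3 is true
  has merge conflicts: yes → true
  files changed between 20 and 744: 497 in [20, 744] is true
  targets protected branch: no → false
  lines changed ≤ 21981: 28677 ≤ 21981 is false
  target branch = release: release == release is true
  approvals ≤ 2: 2 ≤ 2 is true
  NOT lint checks passing: yes → false
  NOT targets protected branch: no → true
  coverage delta ≥ 84.3%: 36.5 ≥ 84.3 is false
Combine:
[1.1.1] false OR false = false
[1.1.2.1] true AND true = true
[1.1.2] NOT true = false
[1.1.3] true AND false = false
[1.1] exactly-one(false, false, false) = false
[1] NOT false = true
[2.1.1.2] true AND true = true
[2.1.1] false AND true = false
[2.1] NOT false = true
[2.2.2] false OR true = true
[2.2] true → true = true
[2] true AND true = true
[3.1] false AND true = false
[3.2] true OR false = true
[3.3] false OR true OR false = true
[3] false OR true OR true = true
[root] true AND true AND true = true
Overall: true → merged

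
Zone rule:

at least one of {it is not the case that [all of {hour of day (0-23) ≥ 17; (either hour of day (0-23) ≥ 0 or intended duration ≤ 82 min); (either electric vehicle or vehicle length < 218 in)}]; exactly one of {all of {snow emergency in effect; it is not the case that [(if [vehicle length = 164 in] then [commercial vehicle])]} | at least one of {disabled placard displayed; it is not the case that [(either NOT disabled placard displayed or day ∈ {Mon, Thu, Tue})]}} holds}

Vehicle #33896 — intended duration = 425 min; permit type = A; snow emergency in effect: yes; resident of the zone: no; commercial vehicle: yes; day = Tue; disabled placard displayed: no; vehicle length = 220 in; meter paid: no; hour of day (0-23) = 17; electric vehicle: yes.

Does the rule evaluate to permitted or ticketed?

Ticketed

Atomic conditions:
  hour of day (0-23) ≥ 17: 17 ≥ 17 is true
  hour of day (0-23) ≥ 0: 17 ≥ 0 is true
  intended duration ≤ 82 min: 425 ≤ 82 is false
  electric vehicle: yes → true
  vehicle length < 218 in: 220 < 218 is false
  snow emergency in effect: yes → true
  vehicle length = 164 in: 220 == 164 is false
  commercial vehicle: yes → true
  disabled placard displayed: no → false
  NOT disabled placard displayed: no → true
  day ∈ {Mon, Thu, Tue}: Tue is in the set → true
Combine:
[1.1.2] true OR false = true
[1.1.3] true OR false = true
[1.1] true AND true AND true = true
[1] NOT true = false
[2.1.2.1] false → true (antecedent false ⇒ implication holds) = true
[2.1.2] NOT true = false
[2.1] true AND false = false
[2.2.2.1] true OR true = true
[2.2.2] NOT true = false
[2.2] false OR false = false
[2] exactly-one(false, false) = false
[root] false OR false = false
Overall: false → ticketed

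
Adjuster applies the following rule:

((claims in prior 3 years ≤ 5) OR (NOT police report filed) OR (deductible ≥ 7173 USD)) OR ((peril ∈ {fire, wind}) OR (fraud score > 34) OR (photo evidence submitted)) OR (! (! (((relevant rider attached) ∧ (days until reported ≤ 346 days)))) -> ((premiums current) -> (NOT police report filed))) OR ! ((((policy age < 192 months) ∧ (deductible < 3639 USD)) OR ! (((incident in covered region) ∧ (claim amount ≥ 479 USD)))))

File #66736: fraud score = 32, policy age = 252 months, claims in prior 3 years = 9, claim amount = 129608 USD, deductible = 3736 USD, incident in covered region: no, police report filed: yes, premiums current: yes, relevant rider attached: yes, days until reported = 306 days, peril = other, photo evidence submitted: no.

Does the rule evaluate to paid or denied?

Denied

Atomic conditions:
  claims in prior 3 years ≤ 5: 9 ≤ 5 is false
  NOT police report filed: yes → false
  deductible ≥ 7173 USD: 3736 ≥ 7173 is false
  peril ∈ {fire, wind}: other is not in the set → false
  fraud score > 34: 32 > 34 is false
  photo evidence submitted: no → false
  relevant rider attached: yes → true
  days until reported ≤ 346 days: 306 ≤ 346 is true
  premiums current: yes → true
  policy age < 192 months: 252 < 192 is false
  deductible < 3639 USD: 3736 < 3639 is false
  incident in covered region: no → false
  claim amount ≥ 479 USD: 129608 ≥ 479 is true
Combine:
[1] false OR false OR false = false
[2] false OR false OR false = false
[3.1.1.1] true AND true = true
[3.1.1] NOT true = false
[3.1] NOT false = true
[3.2] true → false = false
[3] true → false = false
[4.1.1] false AND false = false
[4.1.2.1] false AND true = false
[4.1.2] NOT false = true
[4.1] false OR true = true
[4] NOT true = false
[root] false OR false OR false OR false = false
Overall: false → denied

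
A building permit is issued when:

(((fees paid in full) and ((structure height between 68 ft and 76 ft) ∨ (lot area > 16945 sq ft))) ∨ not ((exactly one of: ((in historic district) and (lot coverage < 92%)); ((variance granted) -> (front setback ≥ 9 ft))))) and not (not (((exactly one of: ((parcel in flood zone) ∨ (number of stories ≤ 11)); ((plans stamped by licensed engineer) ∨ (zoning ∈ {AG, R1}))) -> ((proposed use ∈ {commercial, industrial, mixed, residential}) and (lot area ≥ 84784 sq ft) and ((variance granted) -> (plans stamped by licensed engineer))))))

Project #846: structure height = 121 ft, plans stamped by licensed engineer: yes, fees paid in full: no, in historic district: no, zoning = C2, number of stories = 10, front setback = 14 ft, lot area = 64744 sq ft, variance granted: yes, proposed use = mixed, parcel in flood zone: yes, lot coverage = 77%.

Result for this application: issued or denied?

Atomic conditions:
  fees paid in full: no → false
  structure height between 68 ft and 76 ft: 121 in [68, 76] is false
  lot area > 16945 sq ft: 64744 > 16945 is true
  in historic district: no → false
  lot coverage < 92%: 77 < 92 is true
  variance granted: yes → true
  front setback ≥ 9 ft: 14 ≥ 9 is true
  parcel in flood zone: yes → true
  number of stories ≤ 11: 10 ≤ 11 is true
  plans stamped by licensed engineer: yes → true
  zoning ∈ {AG, R1}: C2 is not in the set → false
  proposed use ∈ {commercial, industrial, mixed, residential}: mixed is in the set → true
  lot area ≥ 84784 sq ft: 64744 ≥ 84784 is false
Combine:
[1.1.2] false OR true = true
[1.1] false AND true = false
[1.2.1.1] false AND true = false
[1.2.1.2] true → true = true
[1.2.1] exactly-one(false, true) = true
[1.2] NOT true = false
[1] false OR false = false
[2.1.1.1.1] true OR true = true
[2.1.1.1.2] true OR false = true
[2.1.1.1] exactly-one(true, true) = false
[2.1.1.2.3] true → true = true
[2.1.1.2] true AND false AND true = false
[2.1.1] false → false (antecedent false ⇒ implication holds) = true
[2.1] NOT true = false
[2] NOT false = true
[root] false AND true = false
Overall: false → denied

Denied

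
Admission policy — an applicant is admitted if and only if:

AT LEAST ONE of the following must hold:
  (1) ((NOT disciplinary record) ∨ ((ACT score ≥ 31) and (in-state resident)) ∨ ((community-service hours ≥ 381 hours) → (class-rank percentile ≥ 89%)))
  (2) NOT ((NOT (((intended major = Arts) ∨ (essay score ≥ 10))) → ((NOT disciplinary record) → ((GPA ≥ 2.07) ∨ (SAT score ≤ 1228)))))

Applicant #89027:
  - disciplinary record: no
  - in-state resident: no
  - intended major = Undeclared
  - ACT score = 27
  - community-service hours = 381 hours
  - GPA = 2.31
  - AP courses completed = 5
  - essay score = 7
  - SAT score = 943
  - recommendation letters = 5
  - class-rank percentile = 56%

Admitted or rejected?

Atomic conditions:
  NOT disciplinary record: no → true
  ACT score ≥ 31: 27 ≥ 31 is false
  in-state resident: no → false
  community-service hours ≥ 381 hours: 381 ≥ 381 is true
  class-rank percentile ≥ 89%: 56 ≥ 89 is false
  intended major = Arts: Undeclared == Arts is false
  essay score ≥ 10: 7 ≥ 10 is false
  GPA ≥ 2.07: 2.31 ≥ 2.07 is true
  SAT score ≤ 1228: 943 ≤ 1228 is true
Combine:
[1.2] false AND false = false
[1.3] true → false = false
[1] true OR false OR false = true
[2.1.1.1] false OR false = false
[2.1.1] NOT false = true
[2.1.2.2] true OR true = true
[2.1.2] true → true = true
[2.1] true → true = true
[2] NOT true = false
[root] true OR false = true
Overall: true → admitted

Admitted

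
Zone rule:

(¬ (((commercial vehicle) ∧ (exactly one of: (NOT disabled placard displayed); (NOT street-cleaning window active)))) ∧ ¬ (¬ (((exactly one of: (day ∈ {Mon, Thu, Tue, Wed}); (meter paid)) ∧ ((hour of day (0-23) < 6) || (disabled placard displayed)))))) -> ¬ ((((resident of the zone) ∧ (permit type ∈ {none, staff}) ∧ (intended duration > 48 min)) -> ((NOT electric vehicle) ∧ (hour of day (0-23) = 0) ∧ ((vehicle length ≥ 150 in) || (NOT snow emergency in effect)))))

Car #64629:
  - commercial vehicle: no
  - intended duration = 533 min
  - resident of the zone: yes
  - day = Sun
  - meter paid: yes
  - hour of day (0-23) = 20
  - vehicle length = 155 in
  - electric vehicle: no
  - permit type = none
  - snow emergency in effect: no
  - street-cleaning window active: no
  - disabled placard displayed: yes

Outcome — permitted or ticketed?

Atomic conditions:
  commercial vehicle: no → false
  NOT disabled placard displayed: yes → false
  NOT street-cleaning window active: no → true
  day ∈ {Mon, Thu, Tue, Wed}: Sun is not in the set → false
  meter paid: yes → true
  hour of day (0-23) < 6: 20 < 6 is false
  disabled placard displayed: yes → true
  resident of the zone: yes → true
  permit type ∈ {none, staff}: none is in the set → true
  intended duration > 48 min: 533 > 48 is true
  NOT electric vehicle: no → true
  hour of day (0-23) = 0: 20 == 0 is false
  vehicle length ≥ 150 in: 155 ≥ 150 is true
  NOT snow emergency in effect: no → true
Combine:
[1.1.1.2] exactly-one(false, true) = true
[1.1.1] false AND true = false
[1.1] NOT false = true
[1.2.1.1.1] exactly-one(false, true) = true
[1.2.1.1.2] false OR true = true
[1.2.1.1] true AND true = true
[1.2.1] NOT true = false
[1.2] NOT false = true
[1] true AND true = true
[2.1.1] true AND true AND true = true
[2.1.2.3] true OR true = true
[2.1.2] true AND false AND true = false
[2.1] true → false = false
[2] NOT false = true
[root] true → true = true
Overall: true → permitted

Permitted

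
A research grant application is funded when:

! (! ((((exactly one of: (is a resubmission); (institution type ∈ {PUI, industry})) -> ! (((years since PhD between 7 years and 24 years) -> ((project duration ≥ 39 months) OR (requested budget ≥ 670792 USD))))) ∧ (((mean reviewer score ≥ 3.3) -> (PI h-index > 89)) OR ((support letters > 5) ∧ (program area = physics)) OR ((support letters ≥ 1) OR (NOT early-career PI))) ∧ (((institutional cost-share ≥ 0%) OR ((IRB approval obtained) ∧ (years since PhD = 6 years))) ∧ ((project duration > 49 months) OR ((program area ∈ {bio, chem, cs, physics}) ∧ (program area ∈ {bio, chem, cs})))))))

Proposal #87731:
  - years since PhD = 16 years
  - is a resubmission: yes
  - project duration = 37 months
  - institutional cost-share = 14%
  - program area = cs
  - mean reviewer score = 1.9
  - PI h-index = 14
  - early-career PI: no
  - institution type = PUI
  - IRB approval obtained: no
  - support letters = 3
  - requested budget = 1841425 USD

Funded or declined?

Atomic conditions:
  is a resubmission: yes → true
  institution type ∈ {PUI, industry}: PUI is in the set → true
  years since PhD between 7 years and 24 years: 16 in [7, 24] is true
  project duration ≥ 39 months: 37 ≥ 39 is false
  requested budget ≥ 670792 USD: 1841425 ≥ 670792 is true
  mean reviewer score ≥ 3.3: 1.9 ≥ 3.3 is false
  PI h-index > 89: 14 > 89 is false
  support letters > 5: 3 > 5 is false
  program area = physics: cs == physics is false
  support letters ≥ 1: 3 ≥ 1 is true
  NOT early-career PI: no → true
  institutional cost-share ≥ 0%: 14 ≥ 0 is true
  IRB approval obtained: no → false
  years since PhD = 6 years: 16 == 6 is false
  project duration > 49 months: 37 > 49 is false
  program area ∈ {bio, chem, cs, physics}: cs is in the set → true
  program area ∈ {bio, chem, cs}: cs is in the set → true
Combine:
[1.1.1.1] exactly-one(true, true) = false
[1.1.1.2.1.2] false OR true = true
[1.1.1.2.1] true → true = true
[1.1.1.2] NOT true = false
[1.1.1] false → false (antecedent false ⇒ implication holds) = true
[1.1.2.1] false → false (antecedent false ⇒ implication holds) = true
[1.1.2.2] false AND false = false
[1.1.2.3] true OR true = true
[1.1.2] true OR false OR true = true
[1.1.3.1.2] false AND false = false
[1.1.3.1] true OR false = true
[1.1.3.2.2] true AND true = true
[1.1.3.2] false OR true = true
[1.1.3] true AND true = true
[1.1] true AND true AND true = true
[1] NOT true = false
[root] NOT false = true
Overall: true → funded

Funded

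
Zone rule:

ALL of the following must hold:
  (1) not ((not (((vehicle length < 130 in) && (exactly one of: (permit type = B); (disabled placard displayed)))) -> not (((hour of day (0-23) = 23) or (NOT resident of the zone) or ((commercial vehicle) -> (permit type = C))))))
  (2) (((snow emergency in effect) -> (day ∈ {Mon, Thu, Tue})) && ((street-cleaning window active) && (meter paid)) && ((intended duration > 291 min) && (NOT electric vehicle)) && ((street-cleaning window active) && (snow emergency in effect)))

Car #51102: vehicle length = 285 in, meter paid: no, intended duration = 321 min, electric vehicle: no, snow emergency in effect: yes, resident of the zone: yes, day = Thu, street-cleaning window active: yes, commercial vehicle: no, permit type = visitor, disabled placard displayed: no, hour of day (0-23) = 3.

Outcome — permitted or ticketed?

Atomic conditions:
  vehicle length < 130 in: 285 < 130 is false
  permit type = B: visitor == B is false
  disabled placard displayed: no → false
  hour of day (0-23) = 23: 3 == 23 is false
  NOT resident of the zone: yes → false
  commercial vehicle: no → false
  permit type = C: visitor == C is false
  snow emergency in effect: yes → true
  day ∈ {Mon, Thu, Tue}: Thu is in the set → true
  street-cleaning window active: yes → true
  meter paid: no → false
  intended duration > 291 min: 321 > 291 is true
  NOT electric vehicle: no → true
Combine:
[1.1.1.1.2] exactly-one(false, false) = false
[1.1.1.1] false AND false = false
[1.1.1] NOT false = true
[1.1.2.1.3] false → false (antecedent false ⇒ implication holds) = true
[1.1.2.1] false OR false OR true = true
[1.1.2] NOT true = false
[1.1] true → false = false
[1] NOT false = true
[2.1] true → true = true
[2.2] true AND false = false
[2.3] true AND true = true
[2.4] true AND true = true
[2] true AND false AND true AND true = false
[root] true AND false = false
Overall: false → ticketed

Ticketed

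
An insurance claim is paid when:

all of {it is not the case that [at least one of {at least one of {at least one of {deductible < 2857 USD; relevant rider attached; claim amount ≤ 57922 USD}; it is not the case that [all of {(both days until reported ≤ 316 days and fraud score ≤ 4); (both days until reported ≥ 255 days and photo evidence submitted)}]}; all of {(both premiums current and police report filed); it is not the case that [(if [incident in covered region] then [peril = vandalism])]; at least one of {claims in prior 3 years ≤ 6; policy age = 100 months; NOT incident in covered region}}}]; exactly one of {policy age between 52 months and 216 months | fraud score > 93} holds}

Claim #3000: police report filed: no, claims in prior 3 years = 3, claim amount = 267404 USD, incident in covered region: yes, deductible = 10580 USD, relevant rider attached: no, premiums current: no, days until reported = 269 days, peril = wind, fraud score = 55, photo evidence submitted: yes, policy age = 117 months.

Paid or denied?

Denied

Atomic conditions:
  deductible < 2857 USD: 10580 < 2857 is false
  relevant rider attached: no → false
  claim amount ≤ 57922 USD: 267404 ≤ 57922 is false
  days until reported ≤ 316 days: 269 ≤ 316 is true
  fraud score ≤ 4: 55 ≤ 4 is false
  days until reported ≥ 255 days: 269 ≥ 255 is true
  photo evidence submitted: yes → true
  premiums current: no → false
  police report filed: no → false
  incident in covered region: yes → true
  peril = vandalism: wind == vandalism is false
  claims in prior 3 years ≤ 6: 3 ≤ 6 is true
  policy age = 100 months: 117 == 100 is false
  NOT incident in covered region: yes → false
  policy age between 52 months and 216 months: 117 in [52, 216] is true
  fraud score > 93: 55 > 93 is false
Combine:
[1.1.1.1] false OR false OR false = false
[1.1.1.2.1.1] true AND false = false
[1.1.1.2.1.2] true AND true = true
[1.1.1.2.1] false AND true = false
[1.1.1.2] NOT false = true
[1.1.1] false OR true = true
[1.1.2.1] false AND false = false
[1.1.2.2.1] true → false = false
[1.1.2.2] NOT false = true
[1.1.2.3] true OR false OR false = true
[1.1.2] false AND true AND true = false
[1.1] true OR false = true
[1] NOT true = false
[2] exactly-one(true, false) = true
[root] false AND true = false
Overall: false → denied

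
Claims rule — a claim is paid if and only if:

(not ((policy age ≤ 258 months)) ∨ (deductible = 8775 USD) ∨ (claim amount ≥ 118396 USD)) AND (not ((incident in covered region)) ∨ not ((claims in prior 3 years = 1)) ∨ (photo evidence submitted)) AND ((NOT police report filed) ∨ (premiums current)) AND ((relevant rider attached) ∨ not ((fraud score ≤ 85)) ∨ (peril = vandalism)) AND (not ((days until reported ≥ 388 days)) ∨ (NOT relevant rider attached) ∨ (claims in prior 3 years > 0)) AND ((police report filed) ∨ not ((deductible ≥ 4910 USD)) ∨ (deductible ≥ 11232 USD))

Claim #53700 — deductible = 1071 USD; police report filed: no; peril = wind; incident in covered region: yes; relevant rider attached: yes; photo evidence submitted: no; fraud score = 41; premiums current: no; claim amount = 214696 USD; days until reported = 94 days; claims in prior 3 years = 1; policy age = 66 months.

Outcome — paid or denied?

Denied

Atomic conditions:
  policy age ≤ 258 months: 66 ≤ 258 is true
  deductible = 8775 USD: 1071 == 8775 is false
  claim amount ≥ 118396 USD: 214696 ≥ 118396 is true
  incident in covered region: yes → true
  claims in prior 3 years = 1: 1 == 1 is true
  photo evidence submitted: no → false
  NOT police report filed: no → true
  premiums current: no → false
  relevant rider attached: yes → true
  fraud score ≤ 85: 41 ≤ 85 is true
  peril = vandalism: wind == vandalism is false
  days until reported ≥ 388 days: 94 ≥ 388 is false
  NOT relevant rider attached: yes → false
  claims in prior 3 years > 0: 1 > 0 is true
  police report filed: no → false
  deductible ≥ 4910 USD: 1071 ≥ 4910 is false
  deductible ≥ 11232 USD: 1071 ≥ 11232 is false
Combine:
[1.1] NOT true = false
[1] false OR false OR true = true
[2.1] NOT true = false
[2.2] NOT true = false
[2] false OR false OR false = false
[3] true OR false = true
[4.2] NOT true = false
[4] true OR false OR false = true
[5.1] NOT false = true
[5] true OR false OR true = true
[6.2] NOT false = true
[6] false OR true OR false = true
[root] true AND false AND true AND true AND true AND true = false
Overall: false → denied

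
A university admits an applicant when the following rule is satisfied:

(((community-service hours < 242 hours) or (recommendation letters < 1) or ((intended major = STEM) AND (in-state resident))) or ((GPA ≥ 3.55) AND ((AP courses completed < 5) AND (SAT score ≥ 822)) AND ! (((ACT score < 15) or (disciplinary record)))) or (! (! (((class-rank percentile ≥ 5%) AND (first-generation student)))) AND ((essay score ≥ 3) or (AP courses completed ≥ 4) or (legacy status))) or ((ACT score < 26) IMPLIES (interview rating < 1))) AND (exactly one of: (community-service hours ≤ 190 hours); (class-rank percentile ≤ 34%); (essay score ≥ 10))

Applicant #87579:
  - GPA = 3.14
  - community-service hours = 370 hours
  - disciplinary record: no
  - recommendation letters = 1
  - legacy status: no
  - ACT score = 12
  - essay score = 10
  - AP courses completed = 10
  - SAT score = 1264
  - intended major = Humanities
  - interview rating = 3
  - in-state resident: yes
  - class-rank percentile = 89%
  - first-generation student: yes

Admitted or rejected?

Admitted

Atomic conditions:
  community-service hours < 242 hours: 370 < 242 is false
  recommendation letters < 1: 1 < 1 is false
  intended major = STEM: Humanities == STEM is false
  in-state resident: yes → true
  GPA ≥ 3.55: 3.14 ≥ 3.55 is false
  AP courses completed < 5: 10 < 5 is false
  SAT score ≥ 822: 1264 ≥ 822 is true
  ACT score < 15: 12 < 15 is true
  disciplinary record: no → false
  class-rank percentile ≥ 5%: 89 ≥ 5 is true
  first-generation student: yes → true
  essay score ≥ 3: 10 ≥ 3 is true
  AP courses completed ≥ 4: 10 ≥ 4 is true
  legacy status: no → false
  ACT score < 26: 12 < 26 is true
  interview rating < 1: 3 < 1 is false
  community-service hours ≤ 190 hours: 370 ≤ 190 is false
  class-rank percentile ≤ 34%: 89 ≤ 34 is false
  essay score ≥ 10: 10 ≥ 10 is true
Combine:
[1.1.3] false AND true = false
[1.1] false OR false OR false = false
[1.2.2] false AND true = false
[1.2.3.1] true OR false = true
[1.2.3] NOT true = false
[1.2] false AND false AND false = false
[1.3.1.1.1] true AND true = true
[1.3.1.1] NOT true = false
[1.3.1] NOT false = true
[1.3.2] true OR true OR false = true
[1.3] true AND true = true
[1.4] true → false = false
[1] false OR false OR true OR false = true
[2] exactly-one(false, false, true) = true
[root] true AND true = true
Overall: true → admitted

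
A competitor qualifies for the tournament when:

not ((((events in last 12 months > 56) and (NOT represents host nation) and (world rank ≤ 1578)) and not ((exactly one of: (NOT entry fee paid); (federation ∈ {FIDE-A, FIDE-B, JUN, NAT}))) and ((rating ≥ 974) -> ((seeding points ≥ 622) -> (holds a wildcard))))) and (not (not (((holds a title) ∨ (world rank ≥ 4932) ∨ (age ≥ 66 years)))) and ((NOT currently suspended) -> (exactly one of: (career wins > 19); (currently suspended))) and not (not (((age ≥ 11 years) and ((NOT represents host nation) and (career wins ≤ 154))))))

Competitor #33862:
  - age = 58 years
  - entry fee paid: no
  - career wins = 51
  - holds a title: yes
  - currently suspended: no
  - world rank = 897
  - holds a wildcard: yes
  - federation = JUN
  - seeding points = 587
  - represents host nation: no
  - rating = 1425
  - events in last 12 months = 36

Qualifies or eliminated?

Qualifies

Atomic conditions:
  events in last 12 months > 56: 36 > 56 is false
  NOT represents host nation: no → true
  world rank ≤ 1578: 897 ≤ 1578 is true
  NOT entry fee paid: no → true
  federation ∈ {FIDE-A, FIDE-B, JUN, NAT}: JUN is in the set → true
  rating ≥ 974: 1425 ≥ 974 is true
  seeding points ≥ 622: 587 ≥ 622 is false
  holds a wildcard: yes → true
  holds a title: yes → true
  world rank ≥ 4932: 897 ≥ 4932 is false
  age ≥ 66 years: 58 ≥ 66 is false
  NOT currently suspended: no → true
  career wins > 19: 51 > 19 is true
  currently suspended: no → false
  age ≥ 11 years: 58 ≥ 11 is true
  career wins ≤ 154: 51 ≤ 154 is true
Combine:
[1.1.1] false AND true AND true = false
[1.1.2.1] exactly-one(true, true) = false
[1.1.2] NOT false = true
[1.1.3.2] false → true (antecedent false ⇒ implication holds) = true
[1.1.3] true → true = true
[1.1] false AND true AND true = false
[1] NOT false = true
[2.1.1.1] true OR false OR false = true
[2.1.1] NOT true = false
[2.1] NOT false = true
[2.2.2] exactly-one(true, false) = true
[2.2] true → true = true
[2.3.1.1.2] true AND true = true
[2.3.1.1] true AND true = true
[2.3.1] NOT true = false
[2.3] NOT false = true
[2] true AND true AND true = true
[root] true AND true = true
Overall: true → qualifies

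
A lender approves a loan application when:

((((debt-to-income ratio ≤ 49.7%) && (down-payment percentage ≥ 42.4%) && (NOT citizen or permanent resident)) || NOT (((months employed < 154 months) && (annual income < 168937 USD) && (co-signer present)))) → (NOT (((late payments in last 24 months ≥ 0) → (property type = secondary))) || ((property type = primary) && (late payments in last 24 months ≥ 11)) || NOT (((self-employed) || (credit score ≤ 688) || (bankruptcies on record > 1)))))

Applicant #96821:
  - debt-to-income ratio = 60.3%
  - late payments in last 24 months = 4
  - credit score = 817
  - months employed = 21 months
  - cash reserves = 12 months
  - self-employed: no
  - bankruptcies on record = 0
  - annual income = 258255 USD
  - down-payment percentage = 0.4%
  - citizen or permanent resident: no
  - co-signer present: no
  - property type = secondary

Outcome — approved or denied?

Atomic conditions:
  debt-to-income ratio ≤ 49.7%: 60.3 ≤ 49.7 is false
  down-payment percentage ≥ 42.4%: 0.4 ≥ 42.4 is false
  NOT citizen or permanent resident: no → true
  months employed < 154 months: 21 < 154 is true
  annual income < 168937 USD: 258255 < 168937 is false
  co-signer present: no → false
  late payments in last 24 months ≥ 0: 4 ≥ 0 is true
  property type = secondary: secondary == secondary is true
  property type = primary: secondary == primary is false
  late payments in last 24 months ≥ 11: 4 ≥ 11 is false
  self-employed: no → false
  credit score ≤ 688: 817 ≤ 688 is false
  bankruptcies on record > 1: 0 > 1 is false
Combine:
[1.1] false AND false AND true = false
[1.2.1] true AND false AND false = false
[1.2] NOT false = true
[1] false OR true = true
[2.1.1] true → true = true
[2.1] NOT true = false
[2.2] false AND false = false
[2.3.1] false OR false OR false = false
[2.3] NOT false = true
[2] false OR false OR true = true
[root] true → true = true
Overall: true → approved

Approved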